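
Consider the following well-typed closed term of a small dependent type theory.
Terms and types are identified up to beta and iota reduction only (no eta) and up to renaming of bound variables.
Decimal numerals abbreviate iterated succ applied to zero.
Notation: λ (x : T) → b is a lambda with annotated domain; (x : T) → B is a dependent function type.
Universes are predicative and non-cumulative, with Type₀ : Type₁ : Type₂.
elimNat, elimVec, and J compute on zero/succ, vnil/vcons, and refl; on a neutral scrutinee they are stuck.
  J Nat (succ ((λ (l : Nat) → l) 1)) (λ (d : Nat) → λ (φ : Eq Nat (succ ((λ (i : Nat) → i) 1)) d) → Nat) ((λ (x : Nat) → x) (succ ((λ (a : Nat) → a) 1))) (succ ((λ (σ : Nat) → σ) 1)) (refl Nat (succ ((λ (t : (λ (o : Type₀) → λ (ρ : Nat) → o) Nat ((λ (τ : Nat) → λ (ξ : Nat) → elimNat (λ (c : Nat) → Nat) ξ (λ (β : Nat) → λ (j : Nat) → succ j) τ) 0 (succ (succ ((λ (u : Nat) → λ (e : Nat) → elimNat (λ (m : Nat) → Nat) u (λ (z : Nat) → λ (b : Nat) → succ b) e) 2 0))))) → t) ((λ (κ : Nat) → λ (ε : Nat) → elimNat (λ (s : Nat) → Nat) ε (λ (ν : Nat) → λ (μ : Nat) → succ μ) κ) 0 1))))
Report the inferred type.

inferred type:
  Nat


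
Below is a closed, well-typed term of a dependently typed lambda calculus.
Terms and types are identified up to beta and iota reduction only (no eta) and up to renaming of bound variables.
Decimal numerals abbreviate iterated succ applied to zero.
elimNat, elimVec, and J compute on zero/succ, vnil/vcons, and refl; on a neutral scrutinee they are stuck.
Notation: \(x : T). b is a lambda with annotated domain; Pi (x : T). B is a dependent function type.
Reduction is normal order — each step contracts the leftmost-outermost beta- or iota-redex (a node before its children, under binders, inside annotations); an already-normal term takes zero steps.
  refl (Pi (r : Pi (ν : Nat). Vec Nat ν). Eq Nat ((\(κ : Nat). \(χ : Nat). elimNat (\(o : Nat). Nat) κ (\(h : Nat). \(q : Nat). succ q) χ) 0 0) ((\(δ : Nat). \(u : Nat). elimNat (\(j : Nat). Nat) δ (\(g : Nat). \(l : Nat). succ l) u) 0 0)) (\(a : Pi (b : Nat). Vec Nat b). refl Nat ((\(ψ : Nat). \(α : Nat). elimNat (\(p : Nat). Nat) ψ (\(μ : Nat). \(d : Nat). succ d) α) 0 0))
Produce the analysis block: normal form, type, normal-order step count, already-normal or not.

reduced normal form:
  refl (Pi (r : Pi (ν : Nat). Vec Nat ν). Eq Nat 0 0) (\(κ : Pi (χ : Nat). Vec Nat χ). refl Nat 0)
the term's type:
  Eq (Pi (r : Pi (ν : Nat). Vec Nat ν). Eq Nat 0 0) (\(κ : Pi (χ : Nat). Vec Nat χ). refl Nat 0) (\(o : Pi (h : Nat). Vec Nat h). refl Nat 0)
reduction steps (normal order): 9
already normal: no
first redex: a beta-redex


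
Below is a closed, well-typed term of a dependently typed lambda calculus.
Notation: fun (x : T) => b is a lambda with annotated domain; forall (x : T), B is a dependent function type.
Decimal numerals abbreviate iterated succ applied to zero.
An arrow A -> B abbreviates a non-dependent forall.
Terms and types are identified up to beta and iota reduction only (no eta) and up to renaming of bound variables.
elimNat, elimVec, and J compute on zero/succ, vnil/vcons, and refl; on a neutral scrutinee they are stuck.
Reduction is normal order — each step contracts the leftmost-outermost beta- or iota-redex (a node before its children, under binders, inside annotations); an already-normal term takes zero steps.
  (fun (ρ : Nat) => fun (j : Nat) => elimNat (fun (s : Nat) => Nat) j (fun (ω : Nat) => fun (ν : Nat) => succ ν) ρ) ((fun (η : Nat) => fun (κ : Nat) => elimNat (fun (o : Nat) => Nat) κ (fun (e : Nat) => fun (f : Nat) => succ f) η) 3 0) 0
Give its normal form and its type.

resulting normal form:
  3
type:
  Nat


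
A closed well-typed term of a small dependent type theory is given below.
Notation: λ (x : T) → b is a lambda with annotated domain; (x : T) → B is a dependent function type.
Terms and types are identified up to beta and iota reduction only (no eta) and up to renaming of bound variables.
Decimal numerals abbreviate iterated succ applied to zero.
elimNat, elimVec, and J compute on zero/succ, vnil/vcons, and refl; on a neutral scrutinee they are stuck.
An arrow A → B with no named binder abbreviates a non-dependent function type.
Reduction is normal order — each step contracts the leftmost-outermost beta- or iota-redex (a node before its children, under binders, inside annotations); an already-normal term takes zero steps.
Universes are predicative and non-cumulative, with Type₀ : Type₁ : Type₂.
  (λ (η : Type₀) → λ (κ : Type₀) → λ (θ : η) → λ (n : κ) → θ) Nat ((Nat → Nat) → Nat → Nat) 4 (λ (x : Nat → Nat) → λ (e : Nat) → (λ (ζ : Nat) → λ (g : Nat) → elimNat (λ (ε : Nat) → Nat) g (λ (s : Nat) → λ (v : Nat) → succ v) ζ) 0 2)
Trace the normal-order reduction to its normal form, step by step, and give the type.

normal-order reduction:
  (λ (η : Type₀) → λ (κ : Type₀) → λ (θ : η) → λ (n : κ) → θ) Nat ((Nat → Nat) → Nat → Nat) 4 (λ (x : Nat → Nat) → λ (e : Nat) → (λ (ζ : Nat) → λ (g : Nat) → elimNat (λ (ε : Nat) → Nat) g (λ (s : Nat) → λ (v : Nat) → succ v) ζ) 0 2)
  ~> (λ (η : Type₀) → λ (κ : Nat) → λ (θ : η) → κ) ((Nat → Nat) → Nat → Nat) 4 (λ (n : Nat → Nat) → λ (x : Nat) → (λ (e : Nat) → λ (ζ : Nat) → elimNat (λ (g : Nat) → Nat) ζ (λ (ε : Nat) → λ (s : Nat) → succ s) e) 0 2)
  ~> (λ (η : Nat) → λ (κ : (Nat → Nat) → Nat → Nat) → η) 4 (λ (θ : Nat → Nat) → λ (n : Nat) → (λ (x : Nat) → λ (e : Nat) → elimNat (λ (ζ : Nat) → Nat) e (λ (g : Nat) → λ (ε : Nat) → succ ε) x) 0 2)
  ~> (λ (η : (Nat → Nat) → Nat → Nat) → 4) (λ (κ : Nat → Nat) → λ (θ : Nat) → (λ (n : Nat) → λ (x : Nat) → elimNat (λ (e : Nat) → Nat) x (λ (ζ : Nat) → λ (g : Nat) → succ g) n) 0 2)
  ~> 4
the term's type:
  Nat


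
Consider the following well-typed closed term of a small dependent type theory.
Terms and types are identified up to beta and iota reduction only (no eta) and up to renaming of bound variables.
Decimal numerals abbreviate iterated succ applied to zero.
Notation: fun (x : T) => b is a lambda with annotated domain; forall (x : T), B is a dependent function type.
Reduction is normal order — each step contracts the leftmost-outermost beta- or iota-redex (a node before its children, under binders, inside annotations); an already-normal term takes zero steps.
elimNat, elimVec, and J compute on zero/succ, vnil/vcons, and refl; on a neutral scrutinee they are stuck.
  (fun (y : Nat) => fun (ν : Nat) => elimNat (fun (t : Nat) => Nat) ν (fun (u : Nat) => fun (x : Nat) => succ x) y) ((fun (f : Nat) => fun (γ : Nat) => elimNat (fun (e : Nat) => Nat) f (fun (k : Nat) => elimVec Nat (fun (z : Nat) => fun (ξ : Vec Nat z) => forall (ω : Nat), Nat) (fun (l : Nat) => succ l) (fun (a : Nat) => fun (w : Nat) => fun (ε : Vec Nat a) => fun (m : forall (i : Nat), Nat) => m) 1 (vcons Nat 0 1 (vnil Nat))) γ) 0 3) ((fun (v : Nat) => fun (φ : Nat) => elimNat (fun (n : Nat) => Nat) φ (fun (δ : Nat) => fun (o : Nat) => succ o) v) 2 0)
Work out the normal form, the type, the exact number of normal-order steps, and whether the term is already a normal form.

reduced normal form:
  5
type:
  Nat
normal-order step count: 51
already normal: no
first contracted redex: a beta-redex


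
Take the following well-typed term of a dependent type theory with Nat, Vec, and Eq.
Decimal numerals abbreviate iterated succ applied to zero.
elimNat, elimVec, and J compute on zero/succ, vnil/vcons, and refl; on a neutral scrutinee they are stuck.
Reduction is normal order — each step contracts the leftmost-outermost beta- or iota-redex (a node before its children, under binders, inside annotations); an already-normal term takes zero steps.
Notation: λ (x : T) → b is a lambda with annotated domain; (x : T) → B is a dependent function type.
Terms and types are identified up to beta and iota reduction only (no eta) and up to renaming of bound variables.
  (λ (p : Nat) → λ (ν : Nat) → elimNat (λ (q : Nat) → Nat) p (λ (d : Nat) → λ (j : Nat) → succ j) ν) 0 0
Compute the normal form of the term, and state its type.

normal form:
  0
type:
  Nat


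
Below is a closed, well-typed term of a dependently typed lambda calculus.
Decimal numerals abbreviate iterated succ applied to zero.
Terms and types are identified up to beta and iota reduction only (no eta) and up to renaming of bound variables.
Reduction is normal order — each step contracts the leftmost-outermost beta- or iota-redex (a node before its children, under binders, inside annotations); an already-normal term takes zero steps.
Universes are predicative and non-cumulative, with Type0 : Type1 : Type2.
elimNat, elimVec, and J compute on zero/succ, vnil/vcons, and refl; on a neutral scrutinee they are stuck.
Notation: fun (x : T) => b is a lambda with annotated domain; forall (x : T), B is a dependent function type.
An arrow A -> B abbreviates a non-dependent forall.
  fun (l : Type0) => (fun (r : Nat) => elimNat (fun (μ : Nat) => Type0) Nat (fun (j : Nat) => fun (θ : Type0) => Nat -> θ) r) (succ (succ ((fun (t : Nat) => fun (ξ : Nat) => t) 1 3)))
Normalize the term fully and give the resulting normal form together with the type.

reduced normal form:
  fun (l : Type0) => Nat -> Nat -> Nat -> Nat
type:
  Type0 -> Type0
observation: the first redex contracted is a beta-redex; the normal form is reached in 13 normal-order steps.


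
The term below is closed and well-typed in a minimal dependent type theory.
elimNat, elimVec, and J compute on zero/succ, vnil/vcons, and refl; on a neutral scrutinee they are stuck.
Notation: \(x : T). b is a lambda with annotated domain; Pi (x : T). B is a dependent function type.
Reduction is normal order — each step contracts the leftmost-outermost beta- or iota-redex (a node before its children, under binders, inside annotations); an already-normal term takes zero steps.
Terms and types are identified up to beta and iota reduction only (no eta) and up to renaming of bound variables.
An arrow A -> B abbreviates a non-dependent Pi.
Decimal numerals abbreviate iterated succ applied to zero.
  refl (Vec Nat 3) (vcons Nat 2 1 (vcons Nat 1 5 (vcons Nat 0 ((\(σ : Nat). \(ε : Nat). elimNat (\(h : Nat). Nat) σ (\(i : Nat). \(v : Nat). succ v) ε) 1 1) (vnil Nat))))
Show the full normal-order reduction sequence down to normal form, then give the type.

normal-order reduction sequence:
  refl (Vec Nat 3) (vcons Nat 2 1 (vcons Nat 1 5 (vcons Nat 0 ((\(σ : Nat). \(ε : Nat). elimNat (\(h : Nat). Nat) σ (\(i : Nat). \(v : Nat). succ v) ε) 1 1) (vnil Nat))))
  ~> refl (Vec Nat 3) (vcons Nat 2 1 (vcons Nat 1 5 (vcons Nat 0 ((\(σ : Nat). elimNat (\(ε : Nat). Nat) 1 (\(h : Nat). \(i : Nat). succ i) σ) 1) (vnil Nat))))
  ~> refl (Vec Nat 3) (vcons Nat 2 1 (vcons Nat 1 5 (vcons Nat 0 (elimNat (\(σ : Nat). Nat) 1 (\(ε : Nat). \(h : Nat). succ h) 1) (vnil Nat))))
  ~> refl (Vec Nat 3) (vcons Nat 2 1 (vcons Nat 1 5 (vcons Nat 0 ((\(σ : Nat). \(ε : Nat). succ ε) 0 (elimNat (\(h : Nat). Nat) 1 (\(i : Nat). \(v : Nat). succ v) 0)) (vnil Nat))))
  ~> refl (Vec Nat 3) (vcons Nat 2 1 (vcons Nat 1 5 (vcons Nat 0 ((\(σ : Nat). succ σ) (elimNat (\(ε : Nat). Nat) 1 (\(h : Nat). \(i : Nat). succ i) 0)) (vnil Nat))))
  ~> refl (Vec Nat 3) (vcons Nat 2 1 (vcons Nat 1 5 (vcons Nat 0 (succ (elimNat (\(σ : Nat). Nat) 1 (\(ε : Nat). \(h : Nat). succ h) 0)) (vnil Nat))))
  ~> refl (Vec Nat 3) (vcons Nat 2 1 (vcons Nat 1 5 (vcons Nat 0 2 (vnil Nat))))
inferred type:
  Eq (Vec Nat 3) (vcons Nat 2 1 (vcons Nat 1 5 (vcons Nat 0 2 (vnil Nat)))) (vcons Nat 2 1 (vcons Nat 1 5 (vcons Nat 0 2 (vnil Nat))))


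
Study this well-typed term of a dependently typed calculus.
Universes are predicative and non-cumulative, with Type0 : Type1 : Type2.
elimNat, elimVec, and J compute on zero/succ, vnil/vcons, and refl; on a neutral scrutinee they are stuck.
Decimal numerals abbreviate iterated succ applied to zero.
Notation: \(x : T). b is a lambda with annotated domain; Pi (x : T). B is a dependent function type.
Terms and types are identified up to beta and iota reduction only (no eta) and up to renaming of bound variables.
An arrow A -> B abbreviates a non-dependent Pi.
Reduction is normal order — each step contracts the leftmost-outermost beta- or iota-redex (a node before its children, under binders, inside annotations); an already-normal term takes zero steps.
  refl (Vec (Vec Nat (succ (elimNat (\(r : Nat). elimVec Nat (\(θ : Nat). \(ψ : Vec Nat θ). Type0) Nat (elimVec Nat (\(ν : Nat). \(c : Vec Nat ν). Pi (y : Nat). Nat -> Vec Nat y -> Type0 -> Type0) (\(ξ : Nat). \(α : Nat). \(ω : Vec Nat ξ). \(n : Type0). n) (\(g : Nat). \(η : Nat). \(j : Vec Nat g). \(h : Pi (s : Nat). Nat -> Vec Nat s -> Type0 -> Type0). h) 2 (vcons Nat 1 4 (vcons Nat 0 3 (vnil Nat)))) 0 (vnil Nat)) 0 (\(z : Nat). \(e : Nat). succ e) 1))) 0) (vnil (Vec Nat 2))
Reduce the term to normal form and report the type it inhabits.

resulting normal form:
  refl (Vec (Vec Nat 2) 0) (vnil (Vec Nat 2))
the term's type:
  Eq (Vec (Vec Nat 2) 0) (vnil (Vec Nat 2)) (vnil (Vec Nat 2))


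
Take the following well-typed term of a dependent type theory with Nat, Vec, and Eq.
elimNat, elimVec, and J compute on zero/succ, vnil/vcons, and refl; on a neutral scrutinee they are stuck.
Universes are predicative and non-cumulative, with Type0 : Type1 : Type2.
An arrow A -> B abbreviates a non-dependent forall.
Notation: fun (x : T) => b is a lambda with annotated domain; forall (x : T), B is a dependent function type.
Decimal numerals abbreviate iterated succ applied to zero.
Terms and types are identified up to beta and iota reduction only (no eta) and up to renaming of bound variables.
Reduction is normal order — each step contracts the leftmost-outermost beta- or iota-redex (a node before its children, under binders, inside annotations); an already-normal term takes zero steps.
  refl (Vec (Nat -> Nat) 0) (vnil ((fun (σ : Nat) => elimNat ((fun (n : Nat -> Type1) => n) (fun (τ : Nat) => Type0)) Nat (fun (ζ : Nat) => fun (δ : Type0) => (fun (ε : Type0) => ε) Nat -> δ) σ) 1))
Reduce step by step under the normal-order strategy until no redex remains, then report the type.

reduction (normal order):
  refl (Vec (Nat -> Nat) 0) (vnil ((fun (σ : Nat) => elimNat ((fun (n : Nat -> Type1) => n) (fun (τ : Nat) => Type0)) Nat (fun (ζ : Nat) => fun (δ : Type0) => (fun (ε : Type0) => ε) Nat -> δ) σ) 1))
  ~> refl (Vec (Nat -> Nat) 0) (vnil (elimNat ((fun (σ : Nat -> Type1) => σ) (fun (n : Nat) => Type0)) Nat (fun (τ : Nat) => fun (ζ : Type0) => (fun (δ : Type0) => δ) Nat -> ζ) 1))
  ~> refl (Vec (Nat -> Nat) 0) (vnil ((fun (σ : Nat) => fun (n : Type0) => (fun (τ : Type0) => τ) Nat -> n) 0 (elimNat ((fun (ζ : Nat -> Type1) => ζ) (fun (δ : Nat) => Type0)) Nat (fun (ε : Nat) => fun (α : Type0) => (fun (ω : Type0) => ω) Nat -> α) 0)))
  ~> refl (Vec (Nat -> Nat) 0) (vnil ((fun (σ : Type0) => (fun (n : Type0) => n) Nat -> σ) (elimNat ((fun (τ : Nat -> Type1) => τ) (fun (ζ : Nat) => Type0)) Nat (fun (δ : Nat) => fun (ε : Type0) => (fun (α : Type0) => α) Nat -> ε) 0)))
  ~> refl (Vec (Nat -> Nat) 0) (vnil ((fun (σ : Type0) => σ) Nat -> elimNat ((fun (n : Nat -> Type1) => n) (fun (τ : Nat) => Type0)) Nat (fun (ζ : Nat) => fun (δ : Type0) => (fun (ε : Type0) => ε) Nat -> δ) 0))
  ~> refl (Vec (Nat -> Nat) 0) (vnil (Nat -> elimNat ((fun (σ : Nat -> Type1) => σ) (fun (n : Nat) => Type0)) Nat (fun (τ : Nat) => fun (ζ : Type0) => (fun (δ : Type0) => δ) Nat -> ζ) 0))
  ~> refl (Vec (Nat -> Nat) 0) (vnil (Nat -> Nat))
the term's type:
  Eq (Vec (Nat -> Nat) 0) (vnil (Nat -> Nat)) (vnil (Nat -> Nat))


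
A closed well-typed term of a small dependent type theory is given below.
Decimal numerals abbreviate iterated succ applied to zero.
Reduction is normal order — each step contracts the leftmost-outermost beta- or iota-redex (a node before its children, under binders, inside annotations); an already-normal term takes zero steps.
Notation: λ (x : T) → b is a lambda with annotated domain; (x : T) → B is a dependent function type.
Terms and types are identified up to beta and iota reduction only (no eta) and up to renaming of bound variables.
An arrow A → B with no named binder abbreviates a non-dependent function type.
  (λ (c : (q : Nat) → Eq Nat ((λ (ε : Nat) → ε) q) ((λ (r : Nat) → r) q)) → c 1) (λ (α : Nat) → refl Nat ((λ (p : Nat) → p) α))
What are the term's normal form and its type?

normal form:
  refl Nat 1
type:
  Eq Nat 1 1
observation: reduction starts at a beta-redex, and 3 normal-order steps reach the normal form.


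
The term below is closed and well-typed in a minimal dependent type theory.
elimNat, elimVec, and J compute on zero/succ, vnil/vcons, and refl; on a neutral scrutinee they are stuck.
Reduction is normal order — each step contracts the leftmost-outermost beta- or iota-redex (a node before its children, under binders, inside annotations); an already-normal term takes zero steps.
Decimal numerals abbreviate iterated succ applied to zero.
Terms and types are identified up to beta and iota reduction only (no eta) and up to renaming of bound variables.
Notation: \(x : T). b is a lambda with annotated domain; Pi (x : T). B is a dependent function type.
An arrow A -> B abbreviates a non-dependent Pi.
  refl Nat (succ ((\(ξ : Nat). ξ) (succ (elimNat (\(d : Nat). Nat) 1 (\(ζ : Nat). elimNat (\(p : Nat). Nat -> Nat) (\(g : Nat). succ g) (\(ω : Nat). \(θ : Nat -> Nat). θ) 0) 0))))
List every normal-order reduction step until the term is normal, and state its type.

reduction (normal order):
  refl Nat (succ ((\(ξ : Nat). ξ) (succ (elimNat (\(d : Nat). Nat) 1 (\(ζ : Nat). elimNat (\(p : Nat). Nat -> Nat) (\(g : Nat). succ g) (\(ω : Nat). \(θ : Nat -> Nat). θ) 0) 0))))
  ~> refl Nat (succ (succ (elimNat (\(ξ : Nat). Nat) 1 (\(d : Nat). elimNat (\(ζ : Nat). Nat -> Nat) (\(p : Nat). succ p) (\(g : Nat). \(ω : Nat -> Nat). ω) 0) 0)))
  ~> refl Nat 3
type:
  Eq Nat 3 3


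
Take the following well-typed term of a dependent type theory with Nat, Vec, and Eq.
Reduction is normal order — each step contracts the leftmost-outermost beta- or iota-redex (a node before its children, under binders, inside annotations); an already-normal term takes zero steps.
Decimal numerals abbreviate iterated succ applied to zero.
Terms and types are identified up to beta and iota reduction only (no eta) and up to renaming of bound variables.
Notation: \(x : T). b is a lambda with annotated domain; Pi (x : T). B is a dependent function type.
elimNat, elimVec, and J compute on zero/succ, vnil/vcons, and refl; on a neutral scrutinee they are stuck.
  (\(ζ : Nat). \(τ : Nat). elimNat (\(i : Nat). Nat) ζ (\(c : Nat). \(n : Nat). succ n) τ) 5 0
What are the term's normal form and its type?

reduced normal form:
  5
the term's type:
  Nat
observation: 3 normal-order steps normalize the term, beginning with a beta-redex.


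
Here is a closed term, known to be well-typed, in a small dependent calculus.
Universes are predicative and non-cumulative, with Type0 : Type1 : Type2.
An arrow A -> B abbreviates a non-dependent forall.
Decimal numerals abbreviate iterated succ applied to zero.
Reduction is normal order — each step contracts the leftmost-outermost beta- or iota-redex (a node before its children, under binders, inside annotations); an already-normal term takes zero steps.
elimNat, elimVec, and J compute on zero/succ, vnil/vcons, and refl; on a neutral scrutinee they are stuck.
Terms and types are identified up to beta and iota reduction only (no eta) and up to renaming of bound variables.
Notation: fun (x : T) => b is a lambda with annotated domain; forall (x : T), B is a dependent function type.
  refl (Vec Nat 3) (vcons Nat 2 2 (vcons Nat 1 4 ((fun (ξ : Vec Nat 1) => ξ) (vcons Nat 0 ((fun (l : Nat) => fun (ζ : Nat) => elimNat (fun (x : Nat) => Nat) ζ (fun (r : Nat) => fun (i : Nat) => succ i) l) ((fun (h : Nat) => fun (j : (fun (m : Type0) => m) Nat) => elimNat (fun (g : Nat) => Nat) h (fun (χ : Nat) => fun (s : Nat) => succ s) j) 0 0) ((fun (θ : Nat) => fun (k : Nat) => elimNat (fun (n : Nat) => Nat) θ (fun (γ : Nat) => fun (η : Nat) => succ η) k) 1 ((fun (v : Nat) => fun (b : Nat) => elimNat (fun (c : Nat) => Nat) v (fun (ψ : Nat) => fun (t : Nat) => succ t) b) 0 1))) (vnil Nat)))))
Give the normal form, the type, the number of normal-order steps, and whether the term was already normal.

normal form:
  refl (Vec Nat 3) (vcons Nat 2 2 (vcons Nat 1 4 (vcons Nat 0 2 (vnil Nat))))
inferred type:
  Eq (Vec Nat 3) (vcons Nat 2 2 (vcons Nat 1 4 (vcons Nat 0 2 (vnil Nat)))) (vcons Nat 2 2 (vcons Nat 1 4 (vcons Nat 0 2 (vnil Nat))))
reduction steps (normal order): 19
already normal: no
first redex: a beta-redex


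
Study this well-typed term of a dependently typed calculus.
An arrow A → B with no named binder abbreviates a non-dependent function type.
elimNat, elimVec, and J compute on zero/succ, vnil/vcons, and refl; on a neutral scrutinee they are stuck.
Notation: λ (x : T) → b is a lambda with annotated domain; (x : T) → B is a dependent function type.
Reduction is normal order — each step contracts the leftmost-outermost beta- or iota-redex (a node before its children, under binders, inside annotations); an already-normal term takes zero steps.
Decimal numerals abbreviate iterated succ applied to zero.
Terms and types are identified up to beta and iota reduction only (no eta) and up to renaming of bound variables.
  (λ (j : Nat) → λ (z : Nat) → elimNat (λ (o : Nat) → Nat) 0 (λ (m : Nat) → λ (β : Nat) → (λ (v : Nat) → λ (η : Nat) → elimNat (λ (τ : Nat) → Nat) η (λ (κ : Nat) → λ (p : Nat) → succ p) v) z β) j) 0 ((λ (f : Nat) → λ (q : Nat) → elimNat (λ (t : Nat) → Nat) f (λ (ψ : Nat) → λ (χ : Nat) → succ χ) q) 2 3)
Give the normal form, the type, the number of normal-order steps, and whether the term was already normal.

normal form:
  0
inferred type:
  Nat
steps to reach normal form (normal order): 3
term was already normal: no
first contracted redex: a beta-redex


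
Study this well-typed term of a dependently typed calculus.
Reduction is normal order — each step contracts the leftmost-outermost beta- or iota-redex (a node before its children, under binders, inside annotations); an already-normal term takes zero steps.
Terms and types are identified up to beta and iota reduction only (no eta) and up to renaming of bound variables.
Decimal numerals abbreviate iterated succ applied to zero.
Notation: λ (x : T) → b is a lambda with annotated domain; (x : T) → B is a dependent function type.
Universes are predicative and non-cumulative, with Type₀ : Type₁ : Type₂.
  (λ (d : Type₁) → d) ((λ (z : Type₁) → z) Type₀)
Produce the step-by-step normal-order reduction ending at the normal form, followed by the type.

normal-order reduction sequence:
  (λ (d : Type₁) → d) ((λ (z : Type₁) → z) Type₀)
  ~> (λ (d : Type₁) → d) Type₀
  ~> Type₀
the term's type:
  Type₁


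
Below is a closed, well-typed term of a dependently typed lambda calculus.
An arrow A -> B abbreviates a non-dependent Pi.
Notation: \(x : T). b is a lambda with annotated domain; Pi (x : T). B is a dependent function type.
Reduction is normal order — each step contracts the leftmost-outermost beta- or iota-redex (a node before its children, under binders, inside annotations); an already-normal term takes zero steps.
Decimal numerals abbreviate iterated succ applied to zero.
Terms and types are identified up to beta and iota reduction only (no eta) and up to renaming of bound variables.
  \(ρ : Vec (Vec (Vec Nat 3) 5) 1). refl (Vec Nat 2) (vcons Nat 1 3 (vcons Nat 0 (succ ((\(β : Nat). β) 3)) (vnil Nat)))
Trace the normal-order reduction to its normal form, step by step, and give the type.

normal-order reduction sequence:
  \(ρ : Vec (Vec (Vec Nat 3) 5) 1). refl (Vec Nat 2) (vcons Nat 1 3 (vcons Nat 0 (succ ((\(β : Nat). β) 3)) (vnil Nat)))
  ~> \(ρ : Vec (Vec (Vec Nat 3) 5) 1). refl (Vec Nat 2) (vcons Nat 1 3 (vcons Nat 0 4 (vnil Nat)))
inferred type:
  Vec (Vec (Vec Nat 3) 5) 1 -> Eq (Vec Nat 2) (vcons Nat 1 3 (vcons Nat 0 4 (vnil Nat))) (vcons Nat 1 3 (vcons Nat 0 4 (vnil Nat)))


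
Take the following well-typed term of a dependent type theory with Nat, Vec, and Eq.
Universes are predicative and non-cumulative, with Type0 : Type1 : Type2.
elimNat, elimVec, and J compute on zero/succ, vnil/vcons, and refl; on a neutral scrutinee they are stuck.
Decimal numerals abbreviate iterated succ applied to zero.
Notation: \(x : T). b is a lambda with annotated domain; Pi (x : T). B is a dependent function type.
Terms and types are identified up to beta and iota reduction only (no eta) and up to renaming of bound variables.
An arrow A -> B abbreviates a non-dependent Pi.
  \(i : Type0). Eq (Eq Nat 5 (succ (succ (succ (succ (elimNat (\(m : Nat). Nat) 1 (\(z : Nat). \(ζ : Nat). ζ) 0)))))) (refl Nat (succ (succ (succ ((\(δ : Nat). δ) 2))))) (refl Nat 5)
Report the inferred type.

inferred type:
  Type0 -> Type0


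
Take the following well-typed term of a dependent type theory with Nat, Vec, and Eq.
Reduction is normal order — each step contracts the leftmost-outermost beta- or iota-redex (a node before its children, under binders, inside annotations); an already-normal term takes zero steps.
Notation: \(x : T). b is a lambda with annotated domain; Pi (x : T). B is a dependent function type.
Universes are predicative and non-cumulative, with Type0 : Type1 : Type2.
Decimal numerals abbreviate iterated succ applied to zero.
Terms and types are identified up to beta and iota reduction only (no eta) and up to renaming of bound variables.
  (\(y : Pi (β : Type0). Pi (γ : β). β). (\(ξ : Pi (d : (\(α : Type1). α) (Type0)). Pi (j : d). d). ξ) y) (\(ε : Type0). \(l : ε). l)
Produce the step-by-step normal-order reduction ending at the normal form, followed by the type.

reduction (normal order):
  (\(y : Pi (β : Type0). Pi (γ : β). β). (\(ξ : Pi (d : (\(α : Type1). α) (Type0)). Pi (j : d). d). ξ) y) (\(ε : Type0). \(l : ε). l)
  ~> (\(y : Pi (β : (\(γ : Type1). γ) (Type0)). Pi (ξ : β). β). y) (\(d : Type0). \(α : d). α)
  ~> \(y : Type0). \(β : y). β
the term's type:
  Pi (y : Type0). Pi (β : y). y


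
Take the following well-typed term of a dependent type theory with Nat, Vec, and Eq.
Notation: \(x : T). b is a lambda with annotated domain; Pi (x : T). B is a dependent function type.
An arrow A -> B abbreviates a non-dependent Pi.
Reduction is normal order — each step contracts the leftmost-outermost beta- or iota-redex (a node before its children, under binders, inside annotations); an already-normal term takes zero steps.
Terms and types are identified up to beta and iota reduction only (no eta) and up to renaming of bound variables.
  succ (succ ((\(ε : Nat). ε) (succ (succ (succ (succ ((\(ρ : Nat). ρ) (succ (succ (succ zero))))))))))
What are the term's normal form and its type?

resulting normal form:
  succ (succ (succ (succ (succ (succ (succ (succ (succ zero))))))))
inferred type:
  Nat
observation: the first redex contracted is a beta-redex; the normal form is reached in 2 normal-order steps.


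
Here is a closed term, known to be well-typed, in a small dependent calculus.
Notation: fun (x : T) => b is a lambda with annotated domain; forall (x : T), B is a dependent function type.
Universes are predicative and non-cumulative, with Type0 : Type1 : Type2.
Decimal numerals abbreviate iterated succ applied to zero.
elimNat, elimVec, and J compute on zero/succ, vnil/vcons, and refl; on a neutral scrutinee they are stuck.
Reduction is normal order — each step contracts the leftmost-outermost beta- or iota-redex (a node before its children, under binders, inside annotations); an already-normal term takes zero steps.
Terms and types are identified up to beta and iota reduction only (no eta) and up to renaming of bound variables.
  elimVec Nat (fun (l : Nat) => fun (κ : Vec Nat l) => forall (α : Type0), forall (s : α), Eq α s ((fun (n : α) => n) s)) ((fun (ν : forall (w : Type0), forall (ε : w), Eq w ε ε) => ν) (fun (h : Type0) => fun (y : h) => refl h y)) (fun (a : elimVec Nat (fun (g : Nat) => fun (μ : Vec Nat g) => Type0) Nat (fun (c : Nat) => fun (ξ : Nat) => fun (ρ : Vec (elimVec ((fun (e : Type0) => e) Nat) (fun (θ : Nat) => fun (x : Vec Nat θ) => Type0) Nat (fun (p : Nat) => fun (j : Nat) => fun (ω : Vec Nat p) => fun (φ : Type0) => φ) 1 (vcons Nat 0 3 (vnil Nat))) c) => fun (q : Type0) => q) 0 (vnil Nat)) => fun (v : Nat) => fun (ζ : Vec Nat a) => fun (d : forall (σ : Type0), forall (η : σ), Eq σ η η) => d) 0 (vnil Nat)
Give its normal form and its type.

resulting normal form:
  fun (l : Type0) => fun (κ : l) => refl l κ
type:
  forall (l : Type0), forall (κ : l), Eq l κ κ


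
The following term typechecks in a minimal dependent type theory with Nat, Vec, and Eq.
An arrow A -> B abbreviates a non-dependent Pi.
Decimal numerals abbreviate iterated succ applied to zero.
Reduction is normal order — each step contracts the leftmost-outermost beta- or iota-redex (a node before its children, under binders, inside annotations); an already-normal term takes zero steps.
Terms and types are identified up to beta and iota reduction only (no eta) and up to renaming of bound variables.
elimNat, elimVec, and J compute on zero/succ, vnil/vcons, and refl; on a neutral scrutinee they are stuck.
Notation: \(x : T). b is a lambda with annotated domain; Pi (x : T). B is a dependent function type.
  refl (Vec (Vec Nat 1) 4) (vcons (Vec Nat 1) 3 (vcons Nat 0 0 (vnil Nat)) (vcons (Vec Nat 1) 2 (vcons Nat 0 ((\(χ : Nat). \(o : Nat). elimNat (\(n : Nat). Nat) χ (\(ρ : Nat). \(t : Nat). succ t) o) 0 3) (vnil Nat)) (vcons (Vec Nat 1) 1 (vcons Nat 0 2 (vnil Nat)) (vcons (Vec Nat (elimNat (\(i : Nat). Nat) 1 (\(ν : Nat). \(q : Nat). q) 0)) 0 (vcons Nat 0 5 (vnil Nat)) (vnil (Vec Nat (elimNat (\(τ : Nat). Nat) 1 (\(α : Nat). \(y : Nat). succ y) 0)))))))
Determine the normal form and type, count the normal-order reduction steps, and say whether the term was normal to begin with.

normal form:
  refl (Vec (Vec Nat 1) 4) (vcons (Vec Nat 1) 3 (vcons Nat 0 0 (vnil Nat)) (vcons (Vec Nat 1) 2 (vcons Nat 0 3 (vnil Nat)) (vcons (Vec Nat 1) 1 (vcons Nat 0 2 (vnil Nat)) (vcons (Vec Nat 1) 0 (vcons Nat 0 5 (vnil Nat)) (vnil (Vec Nat 1))))))
the term's type:
  Eq (Vec (Vec Nat 1) 4) (vcons (Vec Nat 1) 3 (vcons Nat 0 0 (vnil Nat)) (vcons (Vec Nat 1) 2 (vcons Nat 0 3 (vnil Nat)) (vcons (Vec Nat 1) 1 (vcons Nat 0 2 (vnil Nat)) (vcons (Vec Nat 1) 0 (vcons Nat 0 5 (vnil Nat)) (vnil (Vec Nat 1)))))) (vcons (Vec Nat 1) 3 (vcons Nat 0 0 (vnil Nat)) (vcons (Vec Nat 1) 2 (vcons Nat 0 3 (vnil Nat)) (vcons (Vec Nat 1) 1 (vcons Nat 0 2 (vnil Nat)) (vcons (Vec Nat 1) 0 (vcons Nat 0 5 (vnil Nat)) (vnil (Vec Nat 1))))))
reduction steps (normal order): 14
started in normal form: no
first redex: a beta-redex


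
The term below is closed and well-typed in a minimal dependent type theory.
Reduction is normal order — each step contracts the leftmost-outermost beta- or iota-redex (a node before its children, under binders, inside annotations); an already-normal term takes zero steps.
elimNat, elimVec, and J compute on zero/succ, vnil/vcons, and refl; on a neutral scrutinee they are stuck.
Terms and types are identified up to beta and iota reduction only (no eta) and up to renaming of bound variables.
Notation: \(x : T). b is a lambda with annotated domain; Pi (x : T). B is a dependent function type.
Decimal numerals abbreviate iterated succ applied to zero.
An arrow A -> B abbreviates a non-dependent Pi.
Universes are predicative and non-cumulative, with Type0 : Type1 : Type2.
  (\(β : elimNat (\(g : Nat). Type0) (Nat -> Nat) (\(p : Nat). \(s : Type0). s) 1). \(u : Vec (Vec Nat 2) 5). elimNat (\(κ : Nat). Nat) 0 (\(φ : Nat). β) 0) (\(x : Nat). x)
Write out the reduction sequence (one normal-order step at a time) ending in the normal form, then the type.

normal-order reduction:
  (\(β : elimNat (\(g : Nat). Type0) (Nat -> Nat) (\(p : Nat). \(s : Type0). s) 1). \(u : Vec (Vec Nat 2) 5). elimNat (\(κ : Nat). Nat) 0 (\(φ : Nat). β) 0) (\(x : Nat). x)
  ~> \(β : Vec (Vec Nat 2) 5). elimNat (\(g : Nat). Nat) 0 (\(p : Nat). \(s : Nat). s) 0
  ~> \(β : Vec (Vec Nat 2) 5). 0
type:
  Vec (Vec Nat 2) 5 -> Nat


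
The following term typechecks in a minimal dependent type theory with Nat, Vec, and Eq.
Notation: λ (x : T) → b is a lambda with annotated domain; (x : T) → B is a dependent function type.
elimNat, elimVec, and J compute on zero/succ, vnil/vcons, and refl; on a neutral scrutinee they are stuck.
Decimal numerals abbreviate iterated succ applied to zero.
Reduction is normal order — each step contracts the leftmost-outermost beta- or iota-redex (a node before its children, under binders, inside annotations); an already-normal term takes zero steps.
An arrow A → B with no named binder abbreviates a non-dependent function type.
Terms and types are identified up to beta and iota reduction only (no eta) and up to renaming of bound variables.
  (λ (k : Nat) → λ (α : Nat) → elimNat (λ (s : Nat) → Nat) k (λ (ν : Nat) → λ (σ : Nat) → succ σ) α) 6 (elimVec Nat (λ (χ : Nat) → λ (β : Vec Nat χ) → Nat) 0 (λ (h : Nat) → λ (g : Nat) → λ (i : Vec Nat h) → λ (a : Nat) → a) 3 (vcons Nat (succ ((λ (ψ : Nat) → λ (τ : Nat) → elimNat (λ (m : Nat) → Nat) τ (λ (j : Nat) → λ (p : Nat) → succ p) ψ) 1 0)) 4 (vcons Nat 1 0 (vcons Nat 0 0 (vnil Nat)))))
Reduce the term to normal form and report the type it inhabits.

normal form:
  6
the term's type:
  Nat


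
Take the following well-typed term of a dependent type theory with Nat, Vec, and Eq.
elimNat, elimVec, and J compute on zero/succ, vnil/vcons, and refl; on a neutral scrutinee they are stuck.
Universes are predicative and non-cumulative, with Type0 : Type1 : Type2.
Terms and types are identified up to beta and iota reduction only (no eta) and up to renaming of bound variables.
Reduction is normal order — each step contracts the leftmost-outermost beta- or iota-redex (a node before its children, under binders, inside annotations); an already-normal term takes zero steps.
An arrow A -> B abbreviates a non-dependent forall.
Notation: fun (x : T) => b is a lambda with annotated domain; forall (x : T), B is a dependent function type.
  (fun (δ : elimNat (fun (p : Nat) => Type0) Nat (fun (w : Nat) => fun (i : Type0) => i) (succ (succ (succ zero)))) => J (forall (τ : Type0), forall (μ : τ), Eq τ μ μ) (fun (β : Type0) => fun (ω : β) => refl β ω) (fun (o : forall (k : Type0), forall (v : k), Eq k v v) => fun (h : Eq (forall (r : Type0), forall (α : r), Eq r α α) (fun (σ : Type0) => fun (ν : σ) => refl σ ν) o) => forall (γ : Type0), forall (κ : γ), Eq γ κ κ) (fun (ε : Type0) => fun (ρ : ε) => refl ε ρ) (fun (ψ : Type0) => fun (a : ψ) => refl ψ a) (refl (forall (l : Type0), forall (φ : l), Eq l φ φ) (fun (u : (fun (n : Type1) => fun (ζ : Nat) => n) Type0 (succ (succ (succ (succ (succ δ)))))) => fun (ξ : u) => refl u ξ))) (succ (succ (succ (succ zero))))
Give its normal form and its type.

reduced normal form:
  fun (δ : Type0) => fun (p : δ) => refl δ p
the term's type:
  forall (δ : Type0), forall (p : δ), Eq δ p p


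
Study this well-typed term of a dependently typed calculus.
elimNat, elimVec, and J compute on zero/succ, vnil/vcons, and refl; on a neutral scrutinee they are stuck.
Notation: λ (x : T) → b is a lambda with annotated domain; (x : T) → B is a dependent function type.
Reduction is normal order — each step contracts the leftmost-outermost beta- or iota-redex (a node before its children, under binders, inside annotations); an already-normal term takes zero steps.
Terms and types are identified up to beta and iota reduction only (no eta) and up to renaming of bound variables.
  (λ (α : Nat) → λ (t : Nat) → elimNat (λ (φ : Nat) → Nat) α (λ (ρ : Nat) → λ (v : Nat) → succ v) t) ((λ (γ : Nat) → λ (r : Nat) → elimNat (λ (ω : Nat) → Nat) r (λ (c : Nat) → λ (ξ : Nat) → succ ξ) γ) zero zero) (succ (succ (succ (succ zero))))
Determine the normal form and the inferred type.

resulting normal form:
  succ (succ (succ (succ zero)))
type:
  Nat


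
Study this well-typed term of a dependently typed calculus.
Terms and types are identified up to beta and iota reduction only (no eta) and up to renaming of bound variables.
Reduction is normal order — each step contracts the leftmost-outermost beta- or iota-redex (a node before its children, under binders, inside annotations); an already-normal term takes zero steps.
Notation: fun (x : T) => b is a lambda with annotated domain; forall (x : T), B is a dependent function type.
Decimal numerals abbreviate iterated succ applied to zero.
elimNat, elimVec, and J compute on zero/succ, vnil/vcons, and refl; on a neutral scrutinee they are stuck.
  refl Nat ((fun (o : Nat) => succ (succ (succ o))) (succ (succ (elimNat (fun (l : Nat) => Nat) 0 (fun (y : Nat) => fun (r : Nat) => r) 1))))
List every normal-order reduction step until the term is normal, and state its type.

normal-order reduction sequence:
  refl Nat ((fun (o : Nat) => succ (succ (succ o))) (succ (succ (elimNat (fun (l : Nat) => Nat) 0 (fun (y : Nat) => fun (r : Nat) => r) 1))))
  ~> refl Nat (succ (succ (succ (succ (succ (elimNat (fun (o : Nat) => Nat) 0 (fun (l : Nat) => fun (y : Nat) => y) 1))))))
  ~> refl Nat (succ (succ (succ (succ (succ ((fun (o : Nat) => fun (l : Nat) => l) 0 (elimNat (fun (y : Nat) => Nat) 0 (fun (r : Nat) => fun (q : Nat) => q) 0)))))))
  ~> refl Nat (succ (succ (succ (succ (succ ((fun (o : Nat) => o) (elimNat (fun (l : Nat) => Nat) 0 (fun (y : Nat) => fun (r : Nat) => r) 0)))))))
  ~> refl Nat (succ (succ (succ (succ (succ (elimNat (fun (o : Nat) => Nat) 0 (fun (l : Nat) => fun (y : Nat) => y) 0))))))
  ~> refl Nat 5
type:
  Eq Nat 5 5


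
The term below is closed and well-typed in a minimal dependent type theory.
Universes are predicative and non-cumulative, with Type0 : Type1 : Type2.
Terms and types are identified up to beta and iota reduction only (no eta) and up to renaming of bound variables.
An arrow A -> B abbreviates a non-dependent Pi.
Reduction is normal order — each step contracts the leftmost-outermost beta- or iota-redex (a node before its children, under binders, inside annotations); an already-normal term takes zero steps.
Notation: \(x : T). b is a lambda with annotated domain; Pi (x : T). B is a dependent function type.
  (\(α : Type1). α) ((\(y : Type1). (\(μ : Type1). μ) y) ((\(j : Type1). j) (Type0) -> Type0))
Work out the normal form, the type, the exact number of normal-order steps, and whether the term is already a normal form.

resulting normal form:
  Type0 -> Type0
inferred type:
  Type1
normal-order step count: 4
started in normal form: no
first redex: a beta-redex


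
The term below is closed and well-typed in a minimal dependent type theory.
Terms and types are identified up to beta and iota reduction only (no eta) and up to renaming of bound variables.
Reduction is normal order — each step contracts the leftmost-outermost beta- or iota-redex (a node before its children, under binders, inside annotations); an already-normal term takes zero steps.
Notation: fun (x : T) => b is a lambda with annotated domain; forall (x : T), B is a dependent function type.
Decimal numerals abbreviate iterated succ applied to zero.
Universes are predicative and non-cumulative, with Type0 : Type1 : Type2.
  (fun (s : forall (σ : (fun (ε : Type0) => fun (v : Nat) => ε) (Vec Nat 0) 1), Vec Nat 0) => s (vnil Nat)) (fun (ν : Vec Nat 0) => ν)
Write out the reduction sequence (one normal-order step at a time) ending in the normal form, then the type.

normal-order reduction:
  (fun (s : forall (σ : (fun (ε : Type0) => fun (v : Nat) => ε) (Vec Nat 0) 1), Vec Nat 0) => s (vnil Nat)) (fun (ν : Vec Nat 0) => ν)
  ~> (fun (s : Vec Nat 0) => s) (vnil Nat)
  ~> vnil Nat
type:
  Vec Nat 0
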